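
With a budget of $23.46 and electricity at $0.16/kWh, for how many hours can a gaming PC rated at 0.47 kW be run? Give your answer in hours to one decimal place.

Energy available = $23.46 ÷ $0.16/kWh = 146.625 kWh
Hours = 146.625 kWh ÷ 0.47 kW = 312.0 h

312.0 h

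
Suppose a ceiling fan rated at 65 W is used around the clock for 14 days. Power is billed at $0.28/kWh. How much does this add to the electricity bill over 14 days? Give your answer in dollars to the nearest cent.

$6.12

Runtime = 24 h × 14 = 336 h
Energy = 0.065 kW × 336 h = 21.84 kWh
Cost = 21.84 kWh × $0.28/kWh = $6.12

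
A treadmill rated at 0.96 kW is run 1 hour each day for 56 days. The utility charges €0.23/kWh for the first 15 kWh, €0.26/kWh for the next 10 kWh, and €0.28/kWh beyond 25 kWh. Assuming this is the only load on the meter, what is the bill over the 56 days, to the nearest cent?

Runtime = 1 h/day × 56 days = 56 h
Energy = 0.96 kW × 56 h = 53.76 kWh
Tier 1 (0–15 kWh): 15 × €0.23 = €3.45
Tier 2 (15–25 kWh): 10 × €0.26 = €2.6
Above 25 kWh: 28.76 × €0.28 = €8.0528
Bill = €14.10

€14.10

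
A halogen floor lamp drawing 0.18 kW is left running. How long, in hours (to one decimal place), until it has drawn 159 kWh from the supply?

883.3 h

Hours = 159 kWh ÷ 0.18 kW = 883.3 h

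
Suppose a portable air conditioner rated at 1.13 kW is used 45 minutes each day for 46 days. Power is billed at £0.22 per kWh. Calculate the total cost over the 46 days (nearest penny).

Runtime = 45 min × 46 = 2070 min = 34.5 h
Energy = 1.13 kW × 34.5 h = 38.985 kWh
Cost = 38.985 kWh × £0.22/kWh = £8.58

£8.58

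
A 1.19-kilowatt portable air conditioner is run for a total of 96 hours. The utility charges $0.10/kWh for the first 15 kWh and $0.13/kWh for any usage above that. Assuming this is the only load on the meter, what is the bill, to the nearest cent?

Energy = 1.19 kW × 96 h = 114.24 kWh
Tier 1 (0–15 kWh): 15 × $0.10 = $1.5
Above 15 kWh: 99.24 × $0.13 = $12.9012
Bill = $14.40

$14.40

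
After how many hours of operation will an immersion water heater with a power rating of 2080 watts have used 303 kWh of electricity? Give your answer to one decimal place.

145.7 h

Hours = 303 kWh ÷ 2.08 kW = 145.7 h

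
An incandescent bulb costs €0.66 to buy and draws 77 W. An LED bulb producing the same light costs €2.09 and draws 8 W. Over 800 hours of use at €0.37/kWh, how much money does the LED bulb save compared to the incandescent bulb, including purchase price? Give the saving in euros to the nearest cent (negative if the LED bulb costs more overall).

incandescent bulb: €0.66 + (77/1000) kW × 800 h × €0.37 = €0.66 + €22.792 = €23.452
LED bulb: €2.09 + (8/1000) kW × 800 h × €0.37 = €2.09 + €2.368 = €4.458
Saving = €23.452 − €4.458 = €18.994 → €18.99

€18.99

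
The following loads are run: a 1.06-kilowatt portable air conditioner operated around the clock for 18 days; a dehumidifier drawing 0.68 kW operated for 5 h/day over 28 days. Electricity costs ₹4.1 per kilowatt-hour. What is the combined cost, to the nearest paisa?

₹2267.79

portable air conditioner: Runtime = 24 h × 18 = 432 h
portable air conditioner: 1.06 kW × 432 h = 457.92 kWh
dehumidifier: Runtime = 5 h/day × 28 days = 140 h
dehumidifier: 0.68 kW × 140 h = 95.2 kWh
Total energy = 553.12 kWh
Cost = 553.12 × ₹4.1 = ₹2267.79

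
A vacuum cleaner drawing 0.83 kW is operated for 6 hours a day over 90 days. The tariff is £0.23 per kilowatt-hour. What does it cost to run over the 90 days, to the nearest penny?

Runtime = 6 h/day × 90 days = 540 h
Energy = 0.83 kW × 540 h = 448.2 kWh
Cost = 448.2 kWh × £0.23/kWh = £103.09

£103.09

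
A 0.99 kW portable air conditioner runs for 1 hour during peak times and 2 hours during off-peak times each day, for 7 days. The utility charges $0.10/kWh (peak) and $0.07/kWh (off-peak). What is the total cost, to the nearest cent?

Peak energy = 0.99 kW × 1 h × 7 = 6.93 kWh
Off-peak energy = 0.99 kW × 2 h × 7 = 13.86 kWh
Cost = 6.93 × $0.10 + 13.86 × $0.07 = $0.693 + $0.9702 = $1.66

$1.66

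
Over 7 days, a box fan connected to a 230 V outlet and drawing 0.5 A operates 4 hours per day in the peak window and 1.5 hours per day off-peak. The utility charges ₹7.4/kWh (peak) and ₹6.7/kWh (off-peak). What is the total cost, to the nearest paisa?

₹31.92

Power = 0.5 A × 230 V = 115 W = 0.115 kW
Peak energy = 0.115 kW × 4 h × 7 = 3.22 kWh
Off-peak energy = 0.115 kW × 1.5 h × 7 = 1.2075 kWh
Cost = 3.22 × ₹7.4 + 1.2075 × ₹6.7 = ₹23.828 + ₹8.09025 = ₹31.92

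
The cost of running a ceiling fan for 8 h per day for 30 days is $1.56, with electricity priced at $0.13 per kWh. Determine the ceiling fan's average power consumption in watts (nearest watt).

50 W

Energy = $1.56 ÷ $0.13/kWh = 12 kWh
Runtime = 8 h/day × 30 days = 240 h
Power = 12 kWh ÷ 240 h = 0.05 kW = 50 W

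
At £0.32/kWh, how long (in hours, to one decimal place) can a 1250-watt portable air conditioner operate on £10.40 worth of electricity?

Energy available = £10.40 ÷ £0.32/kWh = 32.5 kWh
Hours = 32.5 kWh ÷ 1.25 kW = 26.0 h

26.0 h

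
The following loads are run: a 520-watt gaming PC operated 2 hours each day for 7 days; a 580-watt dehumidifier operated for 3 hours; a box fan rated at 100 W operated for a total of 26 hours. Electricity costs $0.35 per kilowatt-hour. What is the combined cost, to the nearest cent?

$4.07

gaming PC: Runtime = 2 h/day × 7 days = 14 h
gaming PC: 0.52 kW × 14 h = 7.28 kWh
dehumidifier: 0.58 kW × 3 h = 1.74 kWh
box fan: 0.1 kW × 26 h = 2.6 kWh
Total energy = 11.62 kWh
Cost = 11.62 × $0.35 = $4.07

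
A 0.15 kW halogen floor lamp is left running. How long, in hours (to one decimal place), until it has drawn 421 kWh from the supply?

Hours = 421 kWh ÷ 0.15 kW = 2806.7 h

2806.7 h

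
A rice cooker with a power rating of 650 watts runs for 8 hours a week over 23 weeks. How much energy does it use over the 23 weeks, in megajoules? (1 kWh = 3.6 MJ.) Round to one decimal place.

430.6 MJ

Runtime = 8 h/week × 23 weeks = 184 h
Energy = 0.65 kW × 184 h = 119.6 kWh
= 119.6 × 3.6 MJ = 430.6 MJ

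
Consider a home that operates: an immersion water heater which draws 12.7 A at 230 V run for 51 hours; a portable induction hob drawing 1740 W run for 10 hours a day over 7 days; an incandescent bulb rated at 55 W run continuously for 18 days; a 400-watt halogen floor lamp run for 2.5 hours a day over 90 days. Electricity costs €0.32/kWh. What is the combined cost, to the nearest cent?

€123.05

immersion water heater: Power = 12.7 A × 230 V = 2921 W = 2.921 kW
immersion water heater: 2.921 kW × 51 h = 148.971 kWh
portable induction hob: Runtime = 10 h/day × 7 days = 70 h
portable induction hob: 1.74 kW × 70 h = 121.8 kWh
incandescent bulb: Runtime = 24 h × 18 = 432 h
incandescent bulb: 0.055 kW × 432 h = 23.76 kWh
halogen floor lamp: Runtime = 2.5 h/day × 90 days = 225 h
halogen floor lamp: 0.4 kW × 225 h = 90 kWh
Total energy = 384.531 kWh
Cost = 384.531 × €0.32 = €123.05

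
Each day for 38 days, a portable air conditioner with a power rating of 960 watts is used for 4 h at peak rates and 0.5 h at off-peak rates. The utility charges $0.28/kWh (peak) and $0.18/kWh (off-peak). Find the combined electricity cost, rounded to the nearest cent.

Peak energy = 0.96 kW × 4 h × 38 = 145.92 kWh
Off-peak energy = 0.96 kW × 0.5 h × 38 = 18.24 kWh
Cost = 145.92 × $0.28 + 18.24 × $0.18 = $40.8576 + $3.2832 = $44.14

$44.14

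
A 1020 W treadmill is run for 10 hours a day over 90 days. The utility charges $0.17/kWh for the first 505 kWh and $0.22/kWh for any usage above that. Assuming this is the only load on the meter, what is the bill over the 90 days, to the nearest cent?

$176.71

Runtime = 10 h/day × 90 days = 900 h
Energy = 1.02 kW × 900 h = 918 kWh
Tier 1 (0–505 kWh): 505 × $0.17 = $85.85
Above 505 kWh: 413 × $0.22 = $90.86
Bill = $176.71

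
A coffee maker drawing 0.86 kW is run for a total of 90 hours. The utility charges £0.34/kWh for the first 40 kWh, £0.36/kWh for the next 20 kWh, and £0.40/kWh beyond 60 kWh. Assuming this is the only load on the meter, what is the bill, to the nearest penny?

Energy = 0.86 kW × 90 h = 77.4 kWh
Tier 1 (0–40 kWh): 40 × £0.34 = £13.6
Tier 2 (40–60 kWh): 20 × £0.36 = £7.2
Above 60 kWh: 17.4 × £0.40 = £6.96
Bill = £27.76

£27.76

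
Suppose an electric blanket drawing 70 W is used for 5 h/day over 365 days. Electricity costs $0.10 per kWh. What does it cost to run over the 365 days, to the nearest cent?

Runtime = 5 h/day × 365 days = 1825 h
Energy = 0.07 kW × 1825 h = 127.75 kWh
Cost = 127.75 kWh × $0.10/kWh = $12.78

$12.78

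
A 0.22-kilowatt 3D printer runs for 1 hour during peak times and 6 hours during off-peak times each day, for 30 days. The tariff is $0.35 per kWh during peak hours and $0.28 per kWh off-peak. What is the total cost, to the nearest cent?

Peak energy = 0.22 kW × 1 h × 30 = 6.6 kWh
Off-peak energy = 0.22 kW × 6 h × 30 = 39.6 kWh
Cost = 6.6 × $0.35 + 39.6 × $0.28 = $2.31 + $11.088 = $13.40

$13.40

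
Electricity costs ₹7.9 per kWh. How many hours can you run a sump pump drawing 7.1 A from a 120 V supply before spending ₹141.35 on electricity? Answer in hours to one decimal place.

21.0 h

Power = 7.1 A × 120 V = 852 W = 0.852 kW
Energy available = ₹141.35 ÷ ₹7.9/kWh = 17.8924 kWh
Hours = 17.8924 kWh ÷ 0.852 kW = 21.0 h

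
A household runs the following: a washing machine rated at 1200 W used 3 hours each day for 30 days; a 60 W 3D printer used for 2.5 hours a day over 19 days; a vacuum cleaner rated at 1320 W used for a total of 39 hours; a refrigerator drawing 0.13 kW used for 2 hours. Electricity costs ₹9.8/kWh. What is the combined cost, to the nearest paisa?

washing machine: Runtime = 3 h/day × 30 days = 90 h
washing machine: 1.2 kW × 90 h = 108 kWh
3D printer: Runtime = 2.5 h/day × 19 days = 47.5 h
3D printer: 0.06 kW × 47.5 h = 2.85 kWh
vacuum cleaner: 1.32 kW × 39 h = 51.48 kWh
refrigerator: 0.13 kW × 2 h = 0.26 kWh
Total energy = 162.59 kWh
Cost = 162.59 × ₹9.8 = ₹1593.38

₹1593.38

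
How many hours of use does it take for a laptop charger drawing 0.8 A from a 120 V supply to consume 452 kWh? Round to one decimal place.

Power = 0.8 A × 120 V = 96 W = 0.096 kW
Hours = 452 kWh ÷ 0.096 kW = 4708.3 h

4708.3 h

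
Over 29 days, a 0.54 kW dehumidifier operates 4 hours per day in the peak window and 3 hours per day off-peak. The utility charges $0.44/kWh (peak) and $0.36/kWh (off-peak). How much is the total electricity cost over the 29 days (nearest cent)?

Peak energy = 0.54 kW × 4 h × 29 = 62.64 kWh
Off-peak energy = 0.54 kW × 3 h × 29 = 46.98 kWh
Cost = 62.64 × $0.44 + 46.98 × $0.36 = $27.5616 + $16.9128 = $44.47

$44.47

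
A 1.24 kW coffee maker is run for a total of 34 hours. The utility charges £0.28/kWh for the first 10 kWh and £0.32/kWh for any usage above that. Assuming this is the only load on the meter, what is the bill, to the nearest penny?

Energy = 1.24 kW × 34 h = 42.16 kWh
Tier 1 (0–10 kWh): 10 × £0.28 = £2.8
Above 10 kWh: 32.16 × £0.32 = £10.2912
Bill = £13.09

£13.09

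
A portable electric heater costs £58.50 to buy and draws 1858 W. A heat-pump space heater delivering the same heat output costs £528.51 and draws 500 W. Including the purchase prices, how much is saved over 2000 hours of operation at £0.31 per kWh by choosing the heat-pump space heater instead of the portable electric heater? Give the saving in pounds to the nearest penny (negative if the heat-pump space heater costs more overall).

£371.95

portable electric heater: £58.50 + (1858/1000) kW × 2000 h × £0.31 = £58.50 + £1151.96 = £1210.46
heat-pump space heater: £528.51 + (500/1000) kW × 2000 h × £0.31 = £528.51 + £310 = £838.51
Saving = £1210.46 − £838.51 = £371.95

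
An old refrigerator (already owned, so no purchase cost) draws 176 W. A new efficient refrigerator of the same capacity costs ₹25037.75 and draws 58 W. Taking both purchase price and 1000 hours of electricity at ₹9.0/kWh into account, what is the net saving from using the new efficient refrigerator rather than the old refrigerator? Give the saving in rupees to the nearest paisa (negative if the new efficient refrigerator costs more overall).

old refrigerator: ₹0.00 + (176/1000) kW × 1000 h × ₹9.0 = ₹0.00 + ₹1584 = ₹1584
new efficient refrigerator: ₹25037.75 + (58/1000) kW × 1000 h × ₹9.0 = ₹25037.75 + ₹522 = ₹25559.75
Saving = ₹1584 − ₹25559.75 = −₹23975.75

-₹23975.75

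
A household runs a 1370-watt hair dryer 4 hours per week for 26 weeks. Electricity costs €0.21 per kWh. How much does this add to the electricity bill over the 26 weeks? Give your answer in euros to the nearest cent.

€29.92

Runtime = 4 h/week × 26 weeks = 104 h
Energy = 1.37 kW × 104 h = 142.48 kWh
Cost = 142.48 kWh × €0.21/kWh = €29.92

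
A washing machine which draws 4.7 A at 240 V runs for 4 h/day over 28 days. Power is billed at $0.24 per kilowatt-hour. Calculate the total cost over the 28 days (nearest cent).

$30.32

Power = 4.7 A × 240 V = 1128 W = 1.128 kW
Runtime = 4 h/day × 28 days = 112 h
Energy = 1.128 kW × 112 h = 126.336 kWh
Cost = 126.336 kWh × $0.24/kWh = $30.32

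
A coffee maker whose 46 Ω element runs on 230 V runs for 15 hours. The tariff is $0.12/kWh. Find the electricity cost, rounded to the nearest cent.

Power = V²/R = 230²/46 = 1150 W = 1.15 kW
Energy = 1.15 kW × 15 h = 17.25 kWh
Cost = 17.25 kWh × $0.12/kWh = $2.07

$2.07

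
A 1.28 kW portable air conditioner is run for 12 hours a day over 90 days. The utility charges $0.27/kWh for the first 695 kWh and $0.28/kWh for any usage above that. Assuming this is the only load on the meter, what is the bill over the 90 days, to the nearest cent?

Runtime = 12 h/day × 90 days = 1080 h
Energy = 1.28 kW × 1080 h = 1382.4 kWh
Tier 1 (0–695 kWh): 695 × $0.27 = $187.65
Above 695 kWh: 687.4 × $0.28 = $192.472
Bill = $380.12

$380.12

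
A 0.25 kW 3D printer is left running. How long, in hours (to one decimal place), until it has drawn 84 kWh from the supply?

Hours = 84 kWh ÷ 0.25 kW = 336.0 h

336.0 h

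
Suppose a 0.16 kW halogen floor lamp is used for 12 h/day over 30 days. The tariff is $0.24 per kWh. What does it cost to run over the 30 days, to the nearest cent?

$13.82

Runtime = 12 h/day × 30 days = 360 h
Energy = 0.16 kW × 360 h = 57.6 kWh
Cost = 57.6 kWh × $0.24/kWh = $13.82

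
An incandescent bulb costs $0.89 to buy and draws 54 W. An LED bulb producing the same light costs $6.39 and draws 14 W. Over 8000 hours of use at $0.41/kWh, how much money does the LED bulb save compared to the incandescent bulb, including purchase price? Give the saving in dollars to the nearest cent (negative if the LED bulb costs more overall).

incandescent bulb: $0.89 + (54/1000) kW × 8000 h × $0.41 = $0.89 + $177.12 = $178.01
LED bulb: $6.39 + (14/1000) kW × 8000 h × $0.41 = $6.39 + $45.92 = $52.31
Saving = $178.01 − $52.31 = $125.7

$125.70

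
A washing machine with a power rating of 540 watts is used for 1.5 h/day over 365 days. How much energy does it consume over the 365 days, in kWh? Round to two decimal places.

295.65 kWh

Runtime = 1.5 h/day × 365 days = 547.5 h
Energy = 0.54 kW × 547.5 h = 295.65 kWh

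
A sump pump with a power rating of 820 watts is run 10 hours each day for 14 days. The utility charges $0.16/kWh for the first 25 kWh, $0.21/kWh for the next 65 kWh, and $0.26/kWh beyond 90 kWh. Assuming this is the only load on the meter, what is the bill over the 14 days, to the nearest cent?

$24.10

Runtime = 10 h/day × 14 days = 140 h
Energy = 0.82 kW × 140 h = 114.8 kWh
Tier 1 (0–25 kWh): 25 × $0.16 = $4
Tier 2 (25–90 kWh): 65 × $0.21 = $13.65
Above 90 kWh: 24.8 × $0.26 = $6.448
Bill = $24.10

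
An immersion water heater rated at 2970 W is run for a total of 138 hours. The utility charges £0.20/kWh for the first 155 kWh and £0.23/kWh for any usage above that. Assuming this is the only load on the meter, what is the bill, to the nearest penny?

£89.62

Energy = 2.97 kW × 138 h = 409.86 kWh
Tier 1 (0–155 kWh): 155 × £0.20 = £31
Above 155 kWh: 254.86 × £0.23 = £58.6178
Bill = £89.62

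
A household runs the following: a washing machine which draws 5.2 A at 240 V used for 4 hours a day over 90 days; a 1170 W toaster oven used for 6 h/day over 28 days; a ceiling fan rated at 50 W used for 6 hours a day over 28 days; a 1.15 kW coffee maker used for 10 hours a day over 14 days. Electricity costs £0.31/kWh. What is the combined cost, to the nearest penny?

£252.72

washing machine: Power = 5.2 A × 240 V = 1248 W = 1.248 kW
washing machine: Runtime = 4 h/day × 90 days = 360 h
washing machine: 1.248 kW × 360 h = 449.28 kWh
toaster oven: Runtime = 6 h/day × 28 days = 168 h
toaster oven: 1.17 kW × 168 h = 196.56 kWh
ceiling fan: Runtime = 6 h/day × 28 days = 168 h
ceiling fan: 0.05 kW × 168 h = 8.4 kWh
coffee maker: Runtime = 10 h/day × 14 days = 140 h
coffee maker: 1.15 kW × 140 h = 161 kWh
Total energy = 815.24 kWh
Cost = 815.24 × £0.31 = £252.72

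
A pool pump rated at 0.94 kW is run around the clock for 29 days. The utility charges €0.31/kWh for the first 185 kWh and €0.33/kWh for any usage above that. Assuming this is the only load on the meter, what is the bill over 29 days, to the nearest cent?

Runtime = 24 h × 29 = 696 h
Energy = 0.94 kW × 696 h = 654.24 kWh
Tier 1 (0–185 kWh): 185 × €0.31 = €57.35
Above 185 kWh: 469.24 × €0.33 = €154.8492
Bill = €212.20

€212.20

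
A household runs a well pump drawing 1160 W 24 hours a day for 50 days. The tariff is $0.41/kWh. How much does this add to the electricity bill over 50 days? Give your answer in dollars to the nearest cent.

Runtime = 24 h × 50 = 1200 h
Energy = 1.16 kW × 1200 h = 1392 kWh
Cost = 1392 kWh × $0.41/kWh = $570.72

$570.72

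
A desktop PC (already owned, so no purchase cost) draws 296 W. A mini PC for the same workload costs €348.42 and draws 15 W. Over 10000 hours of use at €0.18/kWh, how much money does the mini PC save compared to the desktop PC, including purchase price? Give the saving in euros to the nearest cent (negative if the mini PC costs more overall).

desktop PC: €0.00 + (296/1000) kW × 10000 h × €0.18 = €0.00 + €532.8 = €532.8
mini PC: €348.42 + (15/1000) kW × 10000 h × €0.18 = €348.42 + €27 = €375.42
Saving = €532.8 − €375.42 = €157.38

€157.38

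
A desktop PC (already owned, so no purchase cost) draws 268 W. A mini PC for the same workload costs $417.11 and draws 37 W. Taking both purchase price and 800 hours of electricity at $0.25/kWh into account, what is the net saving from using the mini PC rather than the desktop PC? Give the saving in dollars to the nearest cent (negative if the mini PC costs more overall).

desktop PC: $0.00 + (268/1000) kW × 800 h × $0.25 = $0.00 + $53.6 = $53.6
mini PC: $417.11 + (37/1000) kW × 800 h × $0.25 = $417.11 + $7.4 = $424.51
Saving = $53.6 − $424.51 = −$370.91

-$370.91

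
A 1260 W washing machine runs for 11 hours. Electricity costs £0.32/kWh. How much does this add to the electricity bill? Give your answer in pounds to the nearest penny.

Energy = 1.26 kW × 11 h = 13.86 kWh
Cost = 13.86 kWh × £0.32/kWh = £4.44

£4.44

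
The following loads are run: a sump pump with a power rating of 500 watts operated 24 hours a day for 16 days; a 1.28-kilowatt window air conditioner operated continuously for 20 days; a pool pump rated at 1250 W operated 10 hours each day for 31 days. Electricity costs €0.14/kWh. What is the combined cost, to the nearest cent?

sump pump: Runtime = 24 h × 16 = 384 h
sump pump: 0.5 kW × 384 h = 192 kWh
window air conditioner: Runtime = 24 h × 20 = 480 h
window air conditioner: 1.28 kW × 480 h = 614.4 kWh
pool pump: Runtime = 10 h/day × 31 days = 310 h
pool pump: 1.25 kW × 310 h = 387.5 kWh
Total energy = 1193.9 kWh
Cost = 1193.9 × €0.14 = €167.15

€167.15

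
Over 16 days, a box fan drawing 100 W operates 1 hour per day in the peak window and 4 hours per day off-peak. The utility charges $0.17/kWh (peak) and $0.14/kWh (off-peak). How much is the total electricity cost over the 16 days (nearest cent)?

Peak energy = 0.1 kW × 1 h × 16 = 1.6 kWh
Off-peak energy = 0.1 kW × 4 h × 16 = 6.4 kWh
Cost = 1.6 × $0.17 + 6.4 × $0.14 = $0.272 + $0.896 = $1.17

$1.17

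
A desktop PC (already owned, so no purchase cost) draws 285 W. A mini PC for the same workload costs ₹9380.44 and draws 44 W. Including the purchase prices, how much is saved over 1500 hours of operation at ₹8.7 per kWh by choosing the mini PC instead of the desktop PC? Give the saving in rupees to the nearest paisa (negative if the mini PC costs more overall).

desktop PC: ₹0.00 + (285/1000) kW × 1500 h × ₹8.7 = ₹0.00 + ₹3719.25 = ₹3719.25
mini PC: ₹9380.44 + (44/1000) kW × 1500 h × ₹8.7 = ₹9380.44 + ₹574.2 = ₹9954.64
Saving = ₹3719.25 − ₹9954.64 = −₹6235.39

-₹6235.39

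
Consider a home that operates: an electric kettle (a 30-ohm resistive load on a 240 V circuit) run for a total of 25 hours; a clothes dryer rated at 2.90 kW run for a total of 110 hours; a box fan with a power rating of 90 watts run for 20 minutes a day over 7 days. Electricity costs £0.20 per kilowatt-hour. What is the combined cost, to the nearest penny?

electric kettle: Power = V²/R = 240²/30 = 1920 W = 1.92 kW
electric kettle: 1.92 kW × 25 h = 48 kWh
clothes dryer: 2.9 kW × 110 h = 319 kWh
box fan: Runtime = 20 min × 7 = 140 min = 2.333333… h
box fan: 0.09 kW × 2.333333… h = 0.21 kWh
Total energy = 367.21 kWh
Cost = 367.21 × £0.20 = £73.44

£73.44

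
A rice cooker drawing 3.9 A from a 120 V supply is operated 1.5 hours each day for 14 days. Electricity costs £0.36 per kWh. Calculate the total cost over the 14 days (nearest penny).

Power = 3.9 A × 120 V = 468 W = 0.468 kW
Runtime = 1.5 h/day × 14 days = 21 h
Energy = 0.468 kW × 21 h = 9.828 kWh
Cost = 9.828 kWh × £0.36/kWh = £3.54

£3.54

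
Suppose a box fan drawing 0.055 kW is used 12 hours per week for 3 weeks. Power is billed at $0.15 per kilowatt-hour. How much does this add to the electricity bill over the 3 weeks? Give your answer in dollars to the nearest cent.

Runtime = 12 h/week × 3 weeks = 36 h
Energy = 0.055 kW × 36 h = 1.98 kWh
Cost = 1.98 kWh × $0.15/kWh = $0.30

$0.30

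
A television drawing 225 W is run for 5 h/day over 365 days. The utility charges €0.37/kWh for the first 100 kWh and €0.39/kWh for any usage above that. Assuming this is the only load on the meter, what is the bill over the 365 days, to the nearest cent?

€158.14

Runtime = 5 h/day × 365 days = 1825 h
Energy = 0.225 kW × 1825 h = 410.625 kWh
Tier 1 (0–100 kWh): 100 × €0.37 = €37
Above 100 kWh: 310.625 × €0.39 = €121.14375
Bill = €158.14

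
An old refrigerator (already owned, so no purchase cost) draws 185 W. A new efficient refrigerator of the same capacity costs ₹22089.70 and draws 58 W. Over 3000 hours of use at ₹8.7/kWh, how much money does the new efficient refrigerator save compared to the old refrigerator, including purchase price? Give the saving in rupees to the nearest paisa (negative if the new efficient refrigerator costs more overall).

-₹18775.00

old refrigerator: ₹0.00 + (185/1000) kW × 3000 h × ₹8.7 = ₹0.00 + ₹4828.5 = ₹4828.5
new efficient refrigerator: ₹22089.70 + (58/1000) kW × 3000 h × ₹8.7 = ₹22089.70 + ₹1513.8 = ₹23603.5
Saving = ₹4828.5 − ₹23603.5 = −₹18775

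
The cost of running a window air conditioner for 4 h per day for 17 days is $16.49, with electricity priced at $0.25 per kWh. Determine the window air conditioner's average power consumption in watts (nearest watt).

Energy = $16.49 ÷ $0.25/kWh = 65.96 kWh
Runtime = 4 h/day × 17 days = 68 h
Power = 65.96 kWh ÷ 68 h = 0.97 kW = 970 W

970 W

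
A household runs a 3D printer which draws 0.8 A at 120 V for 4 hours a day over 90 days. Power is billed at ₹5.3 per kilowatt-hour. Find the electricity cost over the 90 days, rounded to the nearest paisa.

₹183.17

Power = 0.8 A × 120 V = 96 W = 0.096 kW
Runtime = 4 h/day × 90 days = 360 h
Energy = 0.096 kW × 360 h = 34.56 kWh
Cost = 34.56 kWh × ₹5.3/kWh = ₹183.17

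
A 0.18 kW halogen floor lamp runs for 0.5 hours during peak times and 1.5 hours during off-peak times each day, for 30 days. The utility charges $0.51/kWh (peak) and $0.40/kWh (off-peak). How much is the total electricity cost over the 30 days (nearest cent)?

Peak energy = 0.18 kW × 0.5 h × 30 = 2.7 kWh
Off-peak energy = 0.18 kW × 1.5 h × 30 = 8.1 kWh
Cost = 2.7 × $0.51 + 8.1 × $0.40 = $1.377 + $3.24 = $4.62

$4.62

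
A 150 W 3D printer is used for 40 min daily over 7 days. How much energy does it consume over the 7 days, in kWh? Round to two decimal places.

0.70 kWh

Runtime = 40 min × 7 = 280 min = 4.666666… h
Energy = 0.15 kW × 4.666666… h = 0.7 kWh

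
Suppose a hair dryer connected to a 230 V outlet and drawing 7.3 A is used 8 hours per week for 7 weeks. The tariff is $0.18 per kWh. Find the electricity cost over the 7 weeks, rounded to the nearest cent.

$16.92

Power = 7.3 A × 230 V = 1679 W = 1.679 kW
Runtime = 8 h/week × 7 weeks = 56 h
Energy = 1.679 kW × 56 h = 94.024 kWh
Cost = 94.024 kWh × $0.18/kWh = $16.92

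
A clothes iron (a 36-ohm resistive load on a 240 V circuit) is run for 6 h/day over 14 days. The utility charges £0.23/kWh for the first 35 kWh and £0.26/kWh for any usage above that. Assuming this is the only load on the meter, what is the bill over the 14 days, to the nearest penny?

£33.89

Power = V²/R = 240²/36 = 1600 W = 1.6 kW
Runtime = 6 h/day × 14 days = 84 h
Energy = 1.6 kW × 84 h = 134.4 kWh
Tier 1 (0–35 kWh): 35 × £0.23 = £8.05
Above 35 kWh: 99.4 × £0.26 = £25.844
Bill = £33.89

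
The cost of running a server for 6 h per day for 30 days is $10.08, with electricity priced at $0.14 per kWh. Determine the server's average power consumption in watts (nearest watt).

400 W

Energy = $10.08 ÷ $0.14/kWh = 72 kWh
Runtime = 6 h/day × 30 days = 180 h
Power = 72 kWh ÷ 180 h = 0.4 kW = 400 W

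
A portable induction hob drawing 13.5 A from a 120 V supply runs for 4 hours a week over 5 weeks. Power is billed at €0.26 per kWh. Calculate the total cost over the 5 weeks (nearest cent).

Power = 13.5 A × 120 V = 1620 W = 1.62 kW
Runtime = 4 h/week × 5 weeks = 20 h
Energy = 1.62 kW × 20 h = 32.4 kWh
Cost = 32.4 kWh × €0.26/kWh = €8.42

€8.42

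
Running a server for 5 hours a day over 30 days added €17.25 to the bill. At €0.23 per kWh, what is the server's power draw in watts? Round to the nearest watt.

Energy = €17.25 ÷ €0.23/kWh = 75 kWh
Runtime = 5 h/day × 30 days = 150 h
Power = 75 kWh ÷ 150 h = 0.5 kW = 500 W

500 W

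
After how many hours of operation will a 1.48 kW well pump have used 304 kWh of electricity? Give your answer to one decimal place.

205.4 h

Hours = 304 kWh ÷ 1.48 kW = 205.4 h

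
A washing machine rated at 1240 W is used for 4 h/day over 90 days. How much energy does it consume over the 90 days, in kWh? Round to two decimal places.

446.40 kWh

Runtime = 4 h/day × 90 days = 360 h
Energy = 1.24 kW × 360 h = 446.4 kWh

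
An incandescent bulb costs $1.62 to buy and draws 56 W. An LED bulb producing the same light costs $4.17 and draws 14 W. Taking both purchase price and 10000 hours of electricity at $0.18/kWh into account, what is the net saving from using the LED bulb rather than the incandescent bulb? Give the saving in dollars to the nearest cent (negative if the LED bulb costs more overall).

$73.05

incandescent bulb: $1.62 + (56/1000) kW × 10000 h × $0.18 = $1.62 + $100.8 = $102.42
LED bulb: $4.17 + (14/1000) kW × 10000 h × $0.18 = $4.17 + $25.2 = $29.37
Saving = $102.42 − $29.37 = $73.05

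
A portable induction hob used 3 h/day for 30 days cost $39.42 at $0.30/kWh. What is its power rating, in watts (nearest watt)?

Energy = $39.42 ÷ $0.30/kWh = 131.4 kWh
Runtime = 3 h/day × 30 days = 90 h
Power = 131.4 kWh ÷ 90 h = 1.46 kW = 1460 W

1460 W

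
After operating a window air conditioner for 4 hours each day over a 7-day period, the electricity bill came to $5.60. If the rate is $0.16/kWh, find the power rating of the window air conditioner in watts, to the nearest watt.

Energy = $5.60 ÷ $0.16/kWh = 35 kWh
Runtime = 4 h/day × 7 days = 28 h
Power = 35 kWh ÷ 28 h = 1.25 kW = 1250 W

1250 W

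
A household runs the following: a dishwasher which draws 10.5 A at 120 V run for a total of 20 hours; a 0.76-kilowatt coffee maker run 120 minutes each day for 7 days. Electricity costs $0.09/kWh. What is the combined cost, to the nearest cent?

dishwasher: Power = 10.5 A × 120 V = 1260 W = 1.26 kW
dishwasher: 1.26 kW × 20 h = 25.2 kWh
coffee maker: Runtime = 120 min × 7 = 840 min = 14 h
coffee maker: 0.76 kW × 14 h = 10.64 kWh
Total energy = 35.84 kWh
Cost = 35.84 × $0.09 = $3.23

$3.23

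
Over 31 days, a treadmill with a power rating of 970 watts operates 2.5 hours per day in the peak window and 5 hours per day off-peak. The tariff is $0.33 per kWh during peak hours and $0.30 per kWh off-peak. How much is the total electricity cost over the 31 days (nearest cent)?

$69.91

Peak energy = 0.97 kW × 2.5 h × 31 = 75.175 kWh
Off-peak energy = 0.97 kW × 5 h × 31 = 150.35 kWh
Cost = 75.175 × $0.33 + 150.35 × $0.30 = $24.80775 + $45.105 = $69.91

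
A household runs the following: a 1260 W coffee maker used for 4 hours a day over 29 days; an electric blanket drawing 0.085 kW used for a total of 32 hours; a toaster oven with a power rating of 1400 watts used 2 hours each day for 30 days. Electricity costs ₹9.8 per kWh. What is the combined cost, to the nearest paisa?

coffee maker: Runtime = 4 h/day × 29 days = 116 h
coffee maker: 1.26 kW × 116 h = 146.16 kWh
electric blanket: 0.085 kW × 32 h = 2.72 kWh
toaster oven: Runtime = 2 h/day × 30 days = 60 h
toaster oven: 1.4 kW × 60 h = 84 kWh
Total energy = 232.88 kWh
Cost = 232.88 × ₹9.8 = ₹2282.22

₹2282.22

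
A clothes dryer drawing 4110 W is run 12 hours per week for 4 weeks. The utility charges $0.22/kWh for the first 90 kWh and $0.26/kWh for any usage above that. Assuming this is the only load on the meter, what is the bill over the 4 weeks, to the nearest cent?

$47.69

Runtime = 12 h/week × 4 weeks = 48 h
Energy = 4.11 kW × 48 h = 197.28 kWh
Tier 1 (0–90 kWh): 90 × $0.22 = $19.8
Above 90 kWh: 107.28 × $0.26 = $27.8928
Bill = $47.69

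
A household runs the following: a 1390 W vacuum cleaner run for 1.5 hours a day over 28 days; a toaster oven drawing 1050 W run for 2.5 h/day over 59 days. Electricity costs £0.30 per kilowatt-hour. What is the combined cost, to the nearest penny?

vacuum cleaner: Runtime = 1.5 h/day × 28 days = 42 h
vacuum cleaner: 1.39 kW × 42 h = 58.38 kWh
toaster oven: Runtime = 2.5 h/day × 59 days = 147.5 h
toaster oven: 1.05 kW × 147.5 h = 154.875 kWh
Total energy = 213.255 kWh
Cost = 213.255 × £0.30 = £63.98

£63.98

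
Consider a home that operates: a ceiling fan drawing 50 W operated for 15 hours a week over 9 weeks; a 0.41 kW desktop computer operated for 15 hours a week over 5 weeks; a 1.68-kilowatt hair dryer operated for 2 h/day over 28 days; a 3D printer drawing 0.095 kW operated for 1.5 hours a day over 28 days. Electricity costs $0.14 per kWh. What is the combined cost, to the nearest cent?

$18.98

ceiling fan: Runtime = 15 h/week × 9 weeks = 135 h
ceiling fan: 0.05 kW × 135 h = 6.75 kWh
desktop computer: Runtime = 15 h/week × 5 weeks = 75 h
desktop computer: 0.41 kW × 75 h = 30.75 kWh
hair dryer: Runtime = 2 h/day × 28 days = 56 h
hair dryer: 1.68 kW × 56 h = 94.08 kWh
3D printer: Runtime = 1.5 h/day × 28 days = 42 h
3D printer: 0.095 kW × 42 h = 3.99 kWh
Total energy = 135.57 kWh
Cost = 135.57 × $0.14 = $18.98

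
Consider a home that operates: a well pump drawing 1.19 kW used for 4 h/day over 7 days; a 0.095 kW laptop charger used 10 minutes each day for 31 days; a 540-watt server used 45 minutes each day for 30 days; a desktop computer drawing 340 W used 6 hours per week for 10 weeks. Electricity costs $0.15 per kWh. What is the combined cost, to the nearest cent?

$9.95

well pump: Runtime = 4 h/day × 7 days = 28 h
well pump: 1.19 kW × 28 h = 33.32 kWh
laptop charger: Runtime = 10 min × 31 = 310 min = 5.166666… h
laptop charger: 0.095 kW × 5.166666… h = 0.490833… kWh
server: Runtime = 45 min × 30 = 1350 min = 22.5 h
server: 0.54 kW × 22.5 h = 12.15 kWh
desktop computer: Runtime = 6 h/week × 10 weeks = 60 h
desktop computer: 0.34 kW × 60 h = 20.4 kWh
Total energy = 66.360833… kWh
Cost = 66.360833… × $0.15 = $9.95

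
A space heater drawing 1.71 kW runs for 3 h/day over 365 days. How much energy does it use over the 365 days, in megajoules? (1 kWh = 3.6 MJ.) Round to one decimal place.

6740.8 MJ

Runtime = 3 h/day × 365 days = 1095 h
Energy = 1.71 kW × 1095 h = 1872.45 kWh
= 1872.45 × 3.6 MJ = 6740.8 MJ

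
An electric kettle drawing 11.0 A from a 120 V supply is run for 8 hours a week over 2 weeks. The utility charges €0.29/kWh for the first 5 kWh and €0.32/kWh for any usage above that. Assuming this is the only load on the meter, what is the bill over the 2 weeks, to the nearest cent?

€6.61

Power = 11.0 A × 120 V = 1320 W = 1.32 kW
Runtime = 8 h/week × 2 weeks = 16 h
Energy = 1.32 kW × 16 h = 21.12 kWh
Tier 1 (0–5 kWh): 5 × €0.29 = €1.45
Above 5 kWh: 16.12 × €0.32 = €5.1584
Bill = €6.61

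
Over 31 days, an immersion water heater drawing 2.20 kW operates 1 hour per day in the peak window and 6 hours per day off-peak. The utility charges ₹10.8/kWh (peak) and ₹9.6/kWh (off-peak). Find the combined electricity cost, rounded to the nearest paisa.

Peak energy = 2.2 kW × 1 h × 31 = 68.2 kWh
Off-peak energy = 2.2 kW × 6 h × 31 = 409.2 kWh
Cost = 68.2 × ₹10.8 + 409.2 × ₹9.6 = ₹736.56 + ₹3928.32 = ₹4664.88

₹4664.88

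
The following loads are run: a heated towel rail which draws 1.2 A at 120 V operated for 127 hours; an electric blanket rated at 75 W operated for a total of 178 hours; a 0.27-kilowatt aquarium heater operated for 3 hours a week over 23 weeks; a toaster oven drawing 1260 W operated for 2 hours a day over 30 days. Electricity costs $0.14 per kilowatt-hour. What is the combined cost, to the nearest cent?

$17.62

heated towel rail: Power = 1.2 A × 120 V = 144 W = 0.144 kW
heated towel rail: 0.144 kW × 127 h = 18.288 kWh
electric blanket: 0.075 kW × 178 h = 13.35 kWh
aquarium heater: Runtime = 3 h/week × 23 weeks = 69 h
aquarium heater: 0.27 kW × 69 h = 18.63 kWh
toaster oven: Runtime = 2 h/day × 30 days = 60 h
toaster oven: 1.26 kW × 60 h = 75.6 kWh
Total energy = 125.868 kWh
Cost = 125.868 × $0.14 = $17.62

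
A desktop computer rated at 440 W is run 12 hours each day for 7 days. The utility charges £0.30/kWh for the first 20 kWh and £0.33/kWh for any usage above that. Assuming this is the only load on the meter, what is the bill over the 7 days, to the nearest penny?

Runtime = 12 h/day × 7 days = 84 h
Energy = 0.44 kW × 84 h = 36.96 kWh
Tier 1 (0–20 kWh): 20 × £0.30 = £6
Above 20 kWh: 16.96 × £0.33 = £5.5968
Bill = £11.60

£11.60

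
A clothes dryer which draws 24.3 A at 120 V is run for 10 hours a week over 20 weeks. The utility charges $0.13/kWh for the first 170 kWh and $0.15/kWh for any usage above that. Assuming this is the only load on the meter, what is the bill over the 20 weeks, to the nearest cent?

Power = 24.3 A × 120 V = 2916 W = 2.916 kW
Runtime = 10 h/week × 20 weeks = 200 h
Energy = 2.916 kW × 200 h = 583.2 kWh
Tier 1 (0–170 kWh): 170 × $0.13 = $22.1
Above 170 kWh: 413.2 × $0.15 = $61.98
Bill = $84.08

$84.08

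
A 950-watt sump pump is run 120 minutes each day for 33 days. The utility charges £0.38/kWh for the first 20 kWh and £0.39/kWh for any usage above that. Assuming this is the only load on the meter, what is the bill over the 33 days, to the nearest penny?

Runtime = 120 min × 33 = 3960 min = 66 h
Energy = 0.95 kW × 66 h = 62.7 kWh
Tier 1 (0–20 kWh): 20 × £0.38 = £7.6
Above 20 kWh: 42.7 × £0.39 = £16.653
Bill = £24.25

£24.25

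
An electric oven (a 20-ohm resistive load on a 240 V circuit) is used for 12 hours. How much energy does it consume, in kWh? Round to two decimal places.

34.56 kWh

Power = V²/R = 240²/20 = 2880 W = 2.88 kW
Energy = 2.88 kW × 12 h = 34.56 kWh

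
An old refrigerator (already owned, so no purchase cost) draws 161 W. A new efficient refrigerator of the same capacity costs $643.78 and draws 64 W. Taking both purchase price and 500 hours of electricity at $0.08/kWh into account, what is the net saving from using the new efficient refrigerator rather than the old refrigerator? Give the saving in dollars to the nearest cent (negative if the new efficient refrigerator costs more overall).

-$639.90

old refrigerator: $0.00 + (161/1000) kW × 500 h × $0.08 = $0.00 + $6.44 = $6.44
new efficient refrigerator: $643.78 + (64/1000) kW × 500 h × $0.08 = $643.78 + $2.56 = $646.34
Saving = $6.44 − $646.34 = −$639.9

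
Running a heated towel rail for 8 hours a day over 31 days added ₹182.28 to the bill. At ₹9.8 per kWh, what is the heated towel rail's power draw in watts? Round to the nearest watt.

75 W

Energy = ₹182.28 ÷ ₹9.8/kWh = 18.6 kWh
Runtime = 8 h/day × 31 days = 248 h
Power = 18.6 kWh ÷ 248 h = 0.075 kW = 75 W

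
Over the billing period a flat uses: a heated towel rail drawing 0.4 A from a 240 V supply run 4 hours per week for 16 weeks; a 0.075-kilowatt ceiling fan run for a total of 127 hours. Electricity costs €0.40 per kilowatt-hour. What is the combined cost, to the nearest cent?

€6.27

heated towel rail: Power = 0.4 A × 240 V = 96 W = 0.096 kW
heated towel rail: Runtime = 4 h/week × 16 weeks = 64 h
heated towel rail: 0.096 kW × 64 h = 6.144 kWh
ceiling fan: 0.075 kW × 127 h = 9.525 kWh
Total energy = 15.669 kWh
Cost = 15.669 × €0.40 = €6.27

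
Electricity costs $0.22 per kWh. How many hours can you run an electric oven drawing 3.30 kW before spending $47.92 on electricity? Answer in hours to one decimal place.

Energy available = $47.92 ÷ $0.22/kWh = 217.8182 kWh
Hours = 217.8182 kWh ÷ 3.3 kW = 66.0 h

66.0 h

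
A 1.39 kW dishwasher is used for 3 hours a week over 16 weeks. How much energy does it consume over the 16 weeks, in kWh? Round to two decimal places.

66.72 kWh

Runtime = 3 h/week × 16 weeks = 48 h
Energy = 1.39 kW × 48 h = 66.72 kWh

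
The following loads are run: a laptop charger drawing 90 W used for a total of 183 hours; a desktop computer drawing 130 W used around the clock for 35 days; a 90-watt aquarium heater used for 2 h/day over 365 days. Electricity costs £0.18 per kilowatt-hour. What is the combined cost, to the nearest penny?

laptop charger: 0.09 kW × 183 h = 16.47 kWh
desktop computer: Runtime = 24 h × 35 = 840 h
desktop computer: 0.13 kW × 840 h = 109.2 kWh
aquarium heater: Runtime = 2 h/day × 365 days = 730 h
aquarium heater: 0.09 kW × 730 h = 65.7 kWh
Total energy = 191.37 kWh
Cost = 191.37 × £0.18 = £34.45

£34.45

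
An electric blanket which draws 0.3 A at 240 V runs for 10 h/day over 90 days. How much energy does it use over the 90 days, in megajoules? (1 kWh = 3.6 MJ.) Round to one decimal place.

Power = 0.3 A × 240 V = 72 W = 0.072 kW
Runtime = 10 h/day × 90 days = 900 h
Energy = 0.072 kW × 900 h = 64.8 kWh
= 64.8 × 3.6 MJ = 233.3 MJ

233.3 MJ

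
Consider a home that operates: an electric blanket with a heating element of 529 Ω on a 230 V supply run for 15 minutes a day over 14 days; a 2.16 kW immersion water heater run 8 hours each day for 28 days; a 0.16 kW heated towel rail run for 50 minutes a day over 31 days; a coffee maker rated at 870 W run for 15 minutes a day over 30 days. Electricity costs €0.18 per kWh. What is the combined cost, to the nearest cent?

€89.07

electric blanket: Power = V²/R = 230²/529 = 100 W = 0.1 kW
electric blanket: Runtime = 15 min × 14 = 210 min = 3.5 h
electric blanket: 0.1 kW × 3.5 h = 0.35 kWh
immersion water heater: Runtime = 8 h/day × 28 days = 224 h
immersion water heater: 2.16 kW × 224 h = 483.84 kWh
heated towel rail: Runtime = 50 min × 31 = 1550 min = 25.833333… h
heated towel rail: 0.16 kW × 25.833333… h = 4.133333… kWh
coffee maker: Runtime = 15 min × 30 = 450 min = 7.5 h
coffee maker: 0.87 kW × 7.5 h = 6.525 kWh
Total energy = 494.848333… kWh
Cost = 494.848333… × €0.18 = €89.07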